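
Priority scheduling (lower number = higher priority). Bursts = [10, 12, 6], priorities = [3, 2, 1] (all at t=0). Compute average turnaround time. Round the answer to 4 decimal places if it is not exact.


Sort by priority (ascending = highest first):
Order: [(1, 6), (2, 12), (3, 10)]
Completion times:
  Priority 1, burst=6, C=6
  Priority 2, burst=12, C=18
  Priority 3, burst=10, C=28
Average turnaround = 52/3 = 17.3333

17.3333


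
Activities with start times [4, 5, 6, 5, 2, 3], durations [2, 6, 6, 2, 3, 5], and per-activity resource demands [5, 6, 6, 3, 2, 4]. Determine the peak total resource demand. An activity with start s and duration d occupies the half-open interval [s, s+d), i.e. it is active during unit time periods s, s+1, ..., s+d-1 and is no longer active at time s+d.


Each activity i is active on [start_i, start_i + duration_i).
Compute total resource usage per time slot:
  t=0: active resources = [], total = 0
  t=1: active resources = [], total = 0
  t=2: active resources = [2], total = 2
  t=3: active resources = [2, 4], total = 6
  t=4: active resources = [5, 2, 4], total = 11
  t=5: active resources = [5, 6, 3, 4], total = 18
  t=6: active resources = [6, 6, 3, 4], total = 19
  t=7: active resources = [6, 6, 4], total = 16
  t=8: active resources = [6, 6], total = 12
  t=9: active resources = [6, 6], total = 12
  t=10: active resources = [6, 6], total = 12
  t=11: active resources = [6], total = 6
Peak resource demand = 19

19


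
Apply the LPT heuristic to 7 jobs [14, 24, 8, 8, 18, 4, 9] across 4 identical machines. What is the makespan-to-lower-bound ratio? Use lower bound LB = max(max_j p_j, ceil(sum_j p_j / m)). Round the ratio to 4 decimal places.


LPT order: [24, 18, 14, 9, 8, 8, 4]
Machine loads after assignment: [24, 18, 22, 21]
LPT makespan = 24
Lower bound = max(max_job, ceil(total/4)) = max(24, 22) = 24
Ratio = 24 / 24 = 1.0

1.0


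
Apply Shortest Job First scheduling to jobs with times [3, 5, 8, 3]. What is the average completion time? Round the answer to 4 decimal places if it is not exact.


SJF order (ascending): [3, 3, 5, 8]
Completion times:
  Job 1: burst=3, C=3
  Job 2: burst=3, C=6
  Job 3: burst=5, C=11
  Job 4: burst=8, C=19
Average completion = 39/4 = 9.75

9.75


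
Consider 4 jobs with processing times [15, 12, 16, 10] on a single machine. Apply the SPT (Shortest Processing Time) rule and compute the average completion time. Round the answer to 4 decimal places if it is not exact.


Sort jobs by processing time (SPT order): [10, 12, 15, 16]
Compute completion times sequentially:
  Job 1: processing = 10, completes at 10
  Job 2: processing = 12, completes at 22
  Job 3: processing = 15, completes at 37
  Job 4: processing = 16, completes at 53
Sum of completion times = 122
Average completion time = 122/4 = 30.5

30.5


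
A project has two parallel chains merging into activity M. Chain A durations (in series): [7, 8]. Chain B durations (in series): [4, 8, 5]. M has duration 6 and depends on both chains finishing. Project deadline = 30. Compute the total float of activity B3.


Forward pass: ES(B3) = sum of predecessors on chain B = 12
EF = ES + duration = 12 + 5 = 17
Backward pass: LF(M) = deadline = 30; LS(M) = 30 - 6 = 24
LF(B3) = LS(M) - sum(successors on chain B) = 24 - 0 = 24
LS = LF - duration = 24 - 5 = 19
Total float = LS - ES = 19 - 12 = 7

7


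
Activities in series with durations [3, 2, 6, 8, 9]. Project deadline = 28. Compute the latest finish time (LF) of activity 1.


LF(activity 1) = deadline - sum of successor durations
Successors: activities 2 through 5 with durations [2, 6, 8, 9]
Sum of successor durations = 25
LF = 28 - 25 = 3

3


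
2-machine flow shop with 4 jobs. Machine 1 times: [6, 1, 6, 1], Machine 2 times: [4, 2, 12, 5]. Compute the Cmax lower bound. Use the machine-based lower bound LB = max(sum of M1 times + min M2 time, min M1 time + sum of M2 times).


LB1 = sum(M1 times) + min(M2 times) = 14 + 2 = 16
LB2 = min(M1 times) + sum(M2 times) = 1 + 23 = 24
Lower bound = max(LB1, LB2) = max(16, 24) = 24

24


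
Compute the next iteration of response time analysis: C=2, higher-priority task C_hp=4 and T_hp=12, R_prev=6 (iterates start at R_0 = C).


R_next = C + ceil(R_prev / T_hp) * C_hp
ceil(6 / 12) = ceil(0.5) = 1
Interference = 1 * 4 = 4
R_next = 2 + 4 = 6
R_next = R_prev, so the iteration has converged (response time = 6).

6


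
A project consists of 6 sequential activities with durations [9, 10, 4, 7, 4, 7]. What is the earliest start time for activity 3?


Activity 3 starts after activities 1 through 2 complete.
Predecessor durations: [9, 10]
ES = 9 + 10 = 19

19


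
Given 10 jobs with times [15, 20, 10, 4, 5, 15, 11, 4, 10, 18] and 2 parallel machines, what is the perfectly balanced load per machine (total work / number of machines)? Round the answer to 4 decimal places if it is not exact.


Total processing time = 15 + 20 + 10 + 4 + 5 + 15 + 11 + 4 + 10 + 18 = 112
Number of machines = 2
Ideal balanced load = 112 / 2 = 56.0

56.0


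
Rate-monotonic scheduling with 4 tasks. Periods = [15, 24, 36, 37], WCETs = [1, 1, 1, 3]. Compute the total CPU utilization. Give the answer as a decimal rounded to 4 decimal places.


Compute individual utilizations (exact fractions):
  Task 1: C/T = 1/15 (approx. 0.0667)
  Task 2: C/T = 1/24 (approx. 0.0417)
  Task 3: C/T = 1/36 (approx. 0.0278)
  Task 4: C/T = 3/37 (approx. 0.0811)
Total utilization U = 1/15 + 1/24 + 1/36 + 3/37 = 2893/13320
Rounded to 4 decimal places: U = 0.2172
RM (Liu & Layland) bound for 4 tasks = 0.756828; compare with U = 2893/13320 (approx. 0.217192)
U <= bound, so schedulable by RM sufficient condition.

0.2172


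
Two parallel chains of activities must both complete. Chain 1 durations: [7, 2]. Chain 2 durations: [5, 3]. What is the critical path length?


Path A total = 7 + 2 = 9
Path B total = 5 + 3 = 8
Critical path = longest path = max(9, 8) = 9

9


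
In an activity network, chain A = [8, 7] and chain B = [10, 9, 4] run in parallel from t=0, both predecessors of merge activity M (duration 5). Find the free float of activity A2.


ES(A2) = sum of predecessors on chain A = 8
EF(A2) = ES + duration = 8 + 7 = 15
Successor of A2 is M. ES(M) = max(sum(A), sum(B)) = max(15, 23) = 23
Free float = ES(successor) - EF(current) = 23 - 15 = 8

8


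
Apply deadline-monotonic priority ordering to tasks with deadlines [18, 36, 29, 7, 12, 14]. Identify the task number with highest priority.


Sort tasks by relative deadline (ascending):
  Task 4: deadline = 7
  Task 5: deadline = 12
  Task 6: deadline = 14
  Task 1: deadline = 18
  Task 3: deadline = 29
  Task 2: deadline = 36
Priority order (highest first): [4, 5, 6, 1, 3, 2]
Highest priority task = 4

4


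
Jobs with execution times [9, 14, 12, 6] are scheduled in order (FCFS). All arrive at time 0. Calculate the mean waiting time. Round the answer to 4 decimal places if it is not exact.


FCFS order (as given): [9, 14, 12, 6]
Waiting times:
  Job 1: wait = 0
  Job 2: wait = 9
  Job 3: wait = 23
  Job 4: wait = 35
Sum of waiting times = 67
Average waiting time = 67/4 = 16.75

16.75


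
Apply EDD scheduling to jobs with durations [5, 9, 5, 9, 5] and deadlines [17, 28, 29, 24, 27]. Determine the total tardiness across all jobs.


Sort by due date (EDD order): [(5, 17), (9, 24), (5, 27), (9, 28), (5, 29)]
Compute completion times and tardiness:
  Job 1: p=5, d=17, C=5, tardiness=max(0,5-17)=0
  Job 2: p=9, d=24, C=14, tardiness=max(0,14-24)=0
  Job 3: p=5, d=27, C=19, tardiness=max(0,19-27)=0
  Job 4: p=9, d=28, C=28, tardiness=max(0,28-28)=0
  Job 5: p=5, d=29, C=33, tardiness=max(0,33-29)=4
Total tardiness = 4

4


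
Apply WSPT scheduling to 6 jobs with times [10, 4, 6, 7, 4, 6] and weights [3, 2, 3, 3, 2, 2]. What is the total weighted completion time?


Compute p/w ratios and sort ascending (WSPT): [(4, 2), (6, 3), (4, 2), (7, 3), (6, 2), (10, 3)]
Compute weighted completion times:
  Job (p=4,w=2): C=4, w*C=2*4=8
  Job (p=6,w=3): C=10, w*C=3*10=30
  Job (p=4,w=2): C=14, w*C=2*14=28
  Job (p=7,w=3): C=21, w*C=3*21=63
  Job (p=6,w=2): C=27, w*C=2*27=54
  Job (p=10,w=3): C=37, w*C=3*37=111
Total weighted completion time = 294

294


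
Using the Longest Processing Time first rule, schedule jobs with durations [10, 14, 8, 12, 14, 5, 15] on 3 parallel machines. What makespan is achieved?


Sort jobs in decreasing order (LPT): [15, 14, 14, 12, 10, 8, 5]
Assign each job to the least loaded machine:
  Machine 1: jobs [15, 8, 5], load = 28
  Machine 2: jobs [14, 12], load = 26
  Machine 3: jobs [14, 10], load = 24
Makespan = max load = 28

28


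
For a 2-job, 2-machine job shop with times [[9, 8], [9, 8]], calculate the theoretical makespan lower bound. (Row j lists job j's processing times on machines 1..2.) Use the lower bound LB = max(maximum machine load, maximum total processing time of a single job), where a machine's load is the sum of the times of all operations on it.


Machine loads:
  Machine 1: 9 + 9 = 18
  Machine 2: 8 + 8 = 16
Max machine load = 18
Job totals:
  Job 1: 17
  Job 2: 17
Max job total = 17
Lower bound = max(18, 17) = 18

18


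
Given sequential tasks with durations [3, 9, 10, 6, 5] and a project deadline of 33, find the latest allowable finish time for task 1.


LF(activity 1) = deadline - sum of successor durations
Successors: activities 2 through 5 with durations [9, 10, 6, 5]
Sum of successor durations = 30
LF = 33 - 30 = 3

3


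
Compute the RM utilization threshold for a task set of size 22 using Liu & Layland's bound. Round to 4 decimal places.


Compute 2^(1/22) = 1.0320082797
Subtract 1: 1.0320082797 - 1 = 0.0320082797
Multiply by n: 22 * 0.0320082797 = 0.7041821534
Round to 4 dp: 0.7042

0.7042


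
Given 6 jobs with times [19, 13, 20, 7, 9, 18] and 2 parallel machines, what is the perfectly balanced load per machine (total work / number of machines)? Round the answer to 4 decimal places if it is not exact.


Total processing time = 19 + 13 + 20 + 7 + 9 + 18 = 86
Number of machines = 2
Ideal balanced load = 86 / 2 = 43.0

43.0


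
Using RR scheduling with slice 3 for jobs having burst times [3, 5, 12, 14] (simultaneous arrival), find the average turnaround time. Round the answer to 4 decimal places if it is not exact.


Time quantum = 3
Execution trace:
  J1 runs 3 units, time = 3
  J2 runs 3 units, time = 6
  J3 runs 3 units, time = 9
  J4 runs 3 units, time = 12
  J2 runs 2 units, time = 14
  J3 runs 3 units, time = 17
  J4 runs 3 units, time = 20
  J3 runs 3 units, time = 23
  J4 runs 3 units, time = 26
  J3 runs 3 units, time = 29
  J4 runs 3 units, time = 32
  J4 runs 2 units, time = 34
Finish times: [3, 14, 29, 34]
Average turnaround = 80/4 = 20.0

20.0


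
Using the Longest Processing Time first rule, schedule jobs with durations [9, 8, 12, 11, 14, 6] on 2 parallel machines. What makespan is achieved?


Sort jobs in decreasing order (LPT): [14, 12, 11, 9, 8, 6]
Assign each job to the least loaded machine:
  Machine 1: jobs [14, 9, 8], load = 31
  Machine 2: jobs [12, 11, 6], load = 29
Makespan = max load = 31

31


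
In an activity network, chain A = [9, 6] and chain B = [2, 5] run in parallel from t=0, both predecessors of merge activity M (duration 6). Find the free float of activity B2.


ES(B2) = sum of predecessors on chain B = 2
EF(B2) = ES + duration = 2 + 5 = 7
Successor of B2 is M. ES(M) = max(sum(A), sum(B)) = max(15, 7) = 15
Free float = ES(successor) - EF(current) = 15 - 7 = 8

8


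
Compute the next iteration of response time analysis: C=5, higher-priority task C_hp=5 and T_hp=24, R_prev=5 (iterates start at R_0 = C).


R_next = C + ceil(R_prev / T_hp) * C_hp
ceil(5 / 24) = ceil(0.2083) = 1
Interference = 1 * 5 = 5
R_next = 5 + 5 = 10

10


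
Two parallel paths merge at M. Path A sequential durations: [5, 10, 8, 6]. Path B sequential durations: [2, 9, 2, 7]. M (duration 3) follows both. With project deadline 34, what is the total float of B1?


Forward pass: ES(B1) = sum of predecessors on chain B = 0
EF = ES + duration = 0 + 2 = 2
Backward pass: LF(M) = deadline = 34; LS(M) = 34 - 3 = 31
LF(B1) = LS(M) - sum(successors on chain B) = 31 - 18 = 13
LS = LF - duration = 13 - 2 = 11
Total float = LS - ES = 11 - 0 = 11

11


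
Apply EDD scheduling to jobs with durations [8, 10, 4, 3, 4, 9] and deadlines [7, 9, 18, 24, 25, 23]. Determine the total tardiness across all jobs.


Sort by due date (EDD order): [(8, 7), (10, 9), (4, 18), (9, 23), (3, 24), (4, 25)]
Compute completion times and tardiness:
  Job 1: p=8, d=7, C=8, tardiness=max(0,8-7)=1
  Job 2: p=10, d=9, C=18, tardiness=max(0,18-9)=9
  Job 3: p=4, d=18, C=22, tardiness=max(0,22-18)=4
  Job 4: p=9, d=23, C=31, tardiness=max(0,31-23)=8
  Job 5: p=3, d=24, C=34, tardiness=max(0,34-24)=10
  Job 6: p=4, d=25, C=38, tardiness=max(0,38-25)=13
Total tardiness = 45

45


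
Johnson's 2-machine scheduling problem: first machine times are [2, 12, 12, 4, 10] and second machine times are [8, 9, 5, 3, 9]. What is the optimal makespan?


Apply Johnson's rule:
  Group 1 (a <= b): [(1, 2, 8)]
  Group 2 (a > b): [(2, 12, 9), (5, 10, 9), (3, 12, 5), (4, 4, 3)]
Optimal job order: [1, 2, 5, 3, 4]
Schedule:
  Job 1: M1 done at 2, M2 done at 10
  Job 2: M1 done at 14, M2 done at 23
  Job 5: M1 done at 24, M2 done at 33
  Job 3: M1 done at 36, M2 done at 41
  Job 4: M1 done at 40, M2 done at 44
Makespan = 44

44


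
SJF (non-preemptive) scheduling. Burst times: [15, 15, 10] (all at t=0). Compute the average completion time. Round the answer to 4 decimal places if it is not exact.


SJF order (ascending): [10, 15, 15]
Completion times:
  Job 1: burst=10, C=10
  Job 2: burst=15, C=25
  Job 3: burst=15, C=40
Average completion = 75/3 = 25.0

25.0


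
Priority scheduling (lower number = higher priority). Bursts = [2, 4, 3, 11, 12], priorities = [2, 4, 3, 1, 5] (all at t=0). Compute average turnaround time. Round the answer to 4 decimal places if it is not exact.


Sort by priority (ascending = highest first):
Order: [(1, 11), (2, 2), (3, 3), (4, 4), (5, 12)]
Completion times:
  Priority 1, burst=11, C=11
  Priority 2, burst=2, C=13
  Priority 3, burst=3, C=16
  Priority 4, burst=4, C=20
  Priority 5, burst=12, C=32
Average turnaround = 92/5 = 18.4

18.4


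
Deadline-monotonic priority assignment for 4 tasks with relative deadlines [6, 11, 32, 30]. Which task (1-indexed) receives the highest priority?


Sort tasks by relative deadline (ascending):
  Task 1: deadline = 6
  Task 2: deadline = 11
  Task 4: deadline = 30
  Task 3: deadline = 32
Priority order (highest first): [1, 2, 4, 3]
Highest priority task = 1

1


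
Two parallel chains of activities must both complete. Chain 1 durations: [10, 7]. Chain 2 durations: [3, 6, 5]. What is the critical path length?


Path A total = 10 + 7 = 17
Path B total = 3 + 6 + 5 = 14
Critical path = longest path = max(17, 14) = 17

17


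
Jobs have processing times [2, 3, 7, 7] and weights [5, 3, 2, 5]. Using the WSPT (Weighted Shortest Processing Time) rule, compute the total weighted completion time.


Compute p/w ratios and sort ascending (WSPT): [(2, 5), (3, 3), (7, 5), (7, 2)]
Compute weighted completion times:
  Job (p=2,w=5): C=2, w*C=5*2=10
  Job (p=3,w=3): C=5, w*C=3*5=15
  Job (p=7,w=5): C=12, w*C=5*12=60
  Job (p=7,w=2): C=19, w*C=2*19=38
Total weighted completion time = 123

123


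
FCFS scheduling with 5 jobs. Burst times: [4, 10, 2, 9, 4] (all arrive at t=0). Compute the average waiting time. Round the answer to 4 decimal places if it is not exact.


FCFS order (as given): [4, 10, 2, 9, 4]
Waiting times:
  Job 1: wait = 0
  Job 2: wait = 4
  Job 3: wait = 14
  Job 4: wait = 16
  Job 5: wait = 25
Sum of waiting times = 59
Average waiting time = 59/5 = 11.8

11.8


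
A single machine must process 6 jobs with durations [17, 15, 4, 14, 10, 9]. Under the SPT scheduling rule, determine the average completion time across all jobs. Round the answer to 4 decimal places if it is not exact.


Sort jobs by processing time (SPT order): [4, 9, 10, 14, 15, 17]
Compute completion times sequentially:
  Job 1: processing = 4, completes at 4
  Job 2: processing = 9, completes at 13
  Job 3: processing = 10, completes at 23
  Job 4: processing = 14, completes at 37
  Job 5: processing = 15, completes at 52
  Job 6: processing = 17, completes at 69
Sum of completion times = 198
Average completion time = 198/6 = 33.0

33.0


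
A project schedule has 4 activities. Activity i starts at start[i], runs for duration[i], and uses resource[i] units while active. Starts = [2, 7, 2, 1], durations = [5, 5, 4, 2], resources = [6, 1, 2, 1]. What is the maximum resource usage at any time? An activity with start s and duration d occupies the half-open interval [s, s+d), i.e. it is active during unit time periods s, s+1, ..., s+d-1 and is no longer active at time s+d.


Each activity i is active on [start_i, start_i + duration_i).
Compute total resource usage per time slot:
  t=0: active resources = [], total = 0
  t=1: active resources = [1], total = 1
  t=2: active resources = [6, 2, 1], total = 9
  t=3: active resources = [6, 2], total = 8
  t=4: active resources = [6, 2], total = 8
  t=5: active resources = [6, 2], total = 8
  t=6: active resources = [6], total = 6
  t=7: active resources = [1], total = 1
  t=8: active resources = [1], total = 1
  t=9: active resources = [1], total = 1
  t=10: active resources = [1], total = 1
  t=11: active resources = [1], total = 1
Peak resource demand = 9

9


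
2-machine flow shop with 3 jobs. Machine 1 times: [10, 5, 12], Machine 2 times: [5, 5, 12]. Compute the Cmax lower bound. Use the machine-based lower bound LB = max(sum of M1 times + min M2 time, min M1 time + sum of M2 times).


LB1 = sum(M1 times) + min(M2 times) = 27 + 5 = 32
LB2 = min(M1 times) + sum(M2 times) = 5 + 22 = 27
Lower bound = max(LB1, LB2) = max(32, 27) = 32

32


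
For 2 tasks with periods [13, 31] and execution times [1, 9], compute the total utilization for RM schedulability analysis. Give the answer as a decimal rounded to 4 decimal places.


Compute individual utilizations (exact fractions):
  Task 1: C/T = 1/13 (approx. 0.0769)
  Task 2: C/T = 9/31 (approx. 0.2903)
Total utilization U = 1/13 + 9/31 = 148/403
Rounded to 4 decimal places: U = 0.3672
RM (Liu & Layland) bound for 2 tasks = 0.828427; compare with U = 148/403 (approx. 0.367246)
U <= bound, so schedulable by RM sufficient condition.

0.3672


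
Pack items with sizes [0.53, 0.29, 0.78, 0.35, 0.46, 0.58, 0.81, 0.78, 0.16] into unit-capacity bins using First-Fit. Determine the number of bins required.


Place items sequentially using First-Fit:
  Item 0.53 -> new Bin 1
  Item 0.29 -> Bin 1 (now 0.82)
  Item 0.78 -> new Bin 2
  Item 0.35 -> new Bin 3
  Item 0.46 -> Bin 3 (now 0.81)
  Item 0.58 -> new Bin 4
  Item 0.81 -> new Bin 5
  Item 0.78 -> new Bin 6
  Item 0.16 -> Bin 1 (now 0.98)
Total bins used = 6

6


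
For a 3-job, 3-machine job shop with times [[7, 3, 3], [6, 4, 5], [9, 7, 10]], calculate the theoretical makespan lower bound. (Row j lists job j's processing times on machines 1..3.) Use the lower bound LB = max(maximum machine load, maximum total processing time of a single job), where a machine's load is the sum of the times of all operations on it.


Machine loads:
  Machine 1: 7 + 6 + 9 = 22
  Machine 2: 3 + 4 + 7 = 14
  Machine 3: 3 + 5 + 10 = 18
Max machine load = 22
Job totals:
  Job 1: 13
  Job 2: 15
  Job 3: 26
Max job total = 26
Lower bound = max(22, 26) = 26

26


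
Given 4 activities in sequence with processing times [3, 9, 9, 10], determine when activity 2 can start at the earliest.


Activity 2 starts after activities 1 through 1 complete.
Predecessor durations: [3]
ES = 3 = 3

3


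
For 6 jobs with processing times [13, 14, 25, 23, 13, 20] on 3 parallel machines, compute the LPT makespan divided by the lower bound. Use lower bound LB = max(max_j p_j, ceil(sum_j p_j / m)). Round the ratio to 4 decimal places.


LPT order: [25, 23, 20, 14, 13, 13]
Machine loads after assignment: [38, 36, 34]
LPT makespan = 38
Lower bound = max(max_job, ceil(total/3)) = max(25, 36) = 36
Ratio = 38 / 36 = 1.0556

1.0556


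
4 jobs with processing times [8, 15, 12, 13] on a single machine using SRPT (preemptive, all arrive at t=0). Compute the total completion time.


Since all jobs arrive at t=0, SRPT equals SPT ordering.
SPT order: [8, 12, 13, 15]
Completion times:
  Job 1: p=8, C=8
  Job 2: p=12, C=20
  Job 3: p=13, C=33
  Job 4: p=15, C=48
Total completion time = 8 + 20 + 33 + 48 = 109

109


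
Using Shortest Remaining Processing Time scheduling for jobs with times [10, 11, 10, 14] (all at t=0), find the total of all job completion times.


Since all jobs arrive at t=0, SRPT equals SPT ordering.
SPT order: [10, 10, 11, 14]
Completion times:
  Job 1: p=10, C=10
  Job 2: p=10, C=20
  Job 3: p=11, C=31
  Job 4: p=14, C=45
Total completion time = 10 + 20 + 31 + 45 = 106

106


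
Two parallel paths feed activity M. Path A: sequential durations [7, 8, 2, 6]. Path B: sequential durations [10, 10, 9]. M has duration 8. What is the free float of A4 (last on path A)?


ES(A4) = sum of predecessors on chain A = 17
EF(A4) = ES + duration = 17 + 6 = 23
Successor of A4 is M. ES(M) = max(sum(A), sum(B)) = max(23, 29) = 29
Free float = ES(successor) - EF(current) = 29 - 23 = 6

6


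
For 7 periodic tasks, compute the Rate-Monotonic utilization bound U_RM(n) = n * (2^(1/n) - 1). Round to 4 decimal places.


Compute 2^(1/7) = 1.1040895137
Subtract 1: 1.1040895137 - 1 = 0.1040895137
Multiply by n: 7 * 0.1040895137 = 0.7286265959
Round to 4 dp: 0.7286

0.7286


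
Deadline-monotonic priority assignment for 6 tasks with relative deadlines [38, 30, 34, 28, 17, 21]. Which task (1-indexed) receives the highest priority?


Sort tasks by relative deadline (ascending):
  Task 5: deadline = 17
  Task 6: deadline = 21
  Task 4: deadline = 28
  Task 2: deadline = 30
  Task 3: deadline = 34
  Task 1: deadline = 38
Priority order (highest first): [5, 6, 4, 2, 3, 1]
Highest priority task = 5

5


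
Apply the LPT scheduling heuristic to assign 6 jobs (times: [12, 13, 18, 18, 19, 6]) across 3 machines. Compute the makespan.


Sort jobs in decreasing order (LPT): [19, 18, 18, 13, 12, 6]
Assign each job to the least loaded machine:
  Machine 1: jobs [19, 6], load = 25
  Machine 2: jobs [18, 13], load = 31
  Machine 3: jobs [18, 12], load = 30
Makespan = max load = 31

31


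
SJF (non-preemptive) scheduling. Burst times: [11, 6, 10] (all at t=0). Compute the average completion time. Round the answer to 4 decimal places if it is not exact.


SJF order (ascending): [6, 10, 11]
Completion times:
  Job 1: burst=6, C=6
  Job 2: burst=10, C=16
  Job 3: burst=11, C=27
Average completion = 49/3 = 16.3333

16.3333


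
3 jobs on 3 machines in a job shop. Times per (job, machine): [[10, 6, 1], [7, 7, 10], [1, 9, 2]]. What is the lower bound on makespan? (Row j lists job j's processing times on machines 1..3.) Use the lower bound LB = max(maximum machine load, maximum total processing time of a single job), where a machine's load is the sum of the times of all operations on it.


Machine loads:
  Machine 1: 10 + 7 + 1 = 18
  Machine 2: 6 + 7 + 9 = 22
  Machine 3: 1 + 10 + 2 = 13
Max machine load = 22
Job totals:
  Job 1: 17
  Job 2: 24
  Job 3: 12
Max job total = 24
Lower bound = max(22, 24) = 24

24


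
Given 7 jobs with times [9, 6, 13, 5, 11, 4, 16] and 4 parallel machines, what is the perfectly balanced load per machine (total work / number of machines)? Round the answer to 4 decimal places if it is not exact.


Total processing time = 9 + 6 + 13 + 5 + 11 + 4 + 16 = 64
Number of machines = 4
Ideal balanced load = 64 / 4 = 16.0

16.0


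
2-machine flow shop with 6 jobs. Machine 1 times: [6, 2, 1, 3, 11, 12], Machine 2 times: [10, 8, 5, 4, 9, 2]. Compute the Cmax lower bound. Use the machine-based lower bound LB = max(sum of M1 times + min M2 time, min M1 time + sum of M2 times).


LB1 = sum(M1 times) + min(M2 times) = 35 + 2 = 37
LB2 = min(M1 times) + sum(M2 times) = 1 + 38 = 39
Lower bound = max(LB1, LB2) = max(37, 39) = 39

39


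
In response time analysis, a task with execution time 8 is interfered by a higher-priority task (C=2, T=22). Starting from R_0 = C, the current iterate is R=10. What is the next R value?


R_next = C + ceil(R_prev / T_hp) * C_hp
ceil(10 / 22) = ceil(0.4545) = 1
Interference = 1 * 2 = 2
R_next = 8 + 2 = 10
R_next = R_prev, so the iteration has converged (response time = 10).

10


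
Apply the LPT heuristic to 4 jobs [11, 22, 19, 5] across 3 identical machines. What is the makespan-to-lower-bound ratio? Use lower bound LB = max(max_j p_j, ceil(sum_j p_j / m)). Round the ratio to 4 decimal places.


LPT order: [22, 19, 11, 5]
Machine loads after assignment: [22, 19, 16]
LPT makespan = 22
Lower bound = max(max_job, ceil(total/3)) = max(22, 19) = 22
Ratio = 22 / 22 = 1.0

1.0


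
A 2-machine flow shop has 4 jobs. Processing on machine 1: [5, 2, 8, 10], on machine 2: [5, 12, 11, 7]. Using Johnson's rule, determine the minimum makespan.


Apply Johnson's rule:
  Group 1 (a <= b): [(2, 2, 12), (1, 5, 5), (3, 8, 11)]
  Group 2 (a > b): [(4, 10, 7)]
Optimal job order: [2, 1, 3, 4]
Schedule:
  Job 2: M1 done at 2, M2 done at 14
  Job 1: M1 done at 7, M2 done at 19
  Job 3: M1 done at 15, M2 done at 30
  Job 4: M1 done at 25, M2 done at 37
Makespan = 37

37


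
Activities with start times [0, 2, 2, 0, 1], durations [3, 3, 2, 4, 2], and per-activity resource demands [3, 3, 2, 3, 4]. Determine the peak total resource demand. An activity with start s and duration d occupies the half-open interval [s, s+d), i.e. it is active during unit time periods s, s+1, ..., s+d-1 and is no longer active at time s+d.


Each activity i is active on [start_i, start_i + duration_i).
Compute total resource usage per time slot:
  t=0: active resources = [3, 3], total = 6
  t=1: active resources = [3, 3, 4], total = 10
  t=2: active resources = [3, 3, 2, 3, 4], total = 15
  t=3: active resources = [3, 2, 3], total = 8
  t=4: active resources = [3], total = 3
Peak resource demand = 15

15


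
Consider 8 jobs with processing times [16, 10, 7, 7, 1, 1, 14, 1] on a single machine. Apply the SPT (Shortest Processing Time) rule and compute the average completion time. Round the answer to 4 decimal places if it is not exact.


Sort jobs by processing time (SPT order): [1, 1, 1, 7, 7, 10, 14, 16]
Compute completion times sequentially:
  Job 1: processing = 1, completes at 1
  Job 2: processing = 1, completes at 2
  Job 3: processing = 1, completes at 3
  Job 4: processing = 7, completes at 10
  Job 5: processing = 7, completes at 17
  Job 6: processing = 10, completes at 27
  Job 7: processing = 14, completes at 41
  Job 8: processing = 16, completes at 57
Sum of completion times = 158
Average completion time = 158/8 = 19.75

19.75


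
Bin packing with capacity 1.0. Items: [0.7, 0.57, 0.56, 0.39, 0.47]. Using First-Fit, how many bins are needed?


Place items sequentially using First-Fit:
  Item 0.7 -> new Bin 1
  Item 0.57 -> new Bin 2
  Item 0.56 -> new Bin 3
  Item 0.39 -> Bin 2 (now 0.96)
  Item 0.47 -> new Bin 4
Total bins used = 4

4


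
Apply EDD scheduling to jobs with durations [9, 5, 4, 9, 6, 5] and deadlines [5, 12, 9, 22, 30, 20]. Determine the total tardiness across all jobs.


Sort by due date (EDD order): [(9, 5), (4, 9), (5, 12), (5, 20), (9, 22), (6, 30)]
Compute completion times and tardiness:
  Job 1: p=9, d=5, C=9, tardiness=max(0,9-5)=4
  Job 2: p=4, d=9, C=13, tardiness=max(0,13-9)=4
  Job 3: p=5, d=12, C=18, tardiness=max(0,18-12)=6
  Job 4: p=5, d=20, C=23, tardiness=max(0,23-20)=3
  Job 5: p=9, d=22, C=32, tardiness=max(0,32-22)=10
  Job 6: p=6, d=30, C=38, tardiness=max(0,38-30)=8
Total tardiness = 35

35


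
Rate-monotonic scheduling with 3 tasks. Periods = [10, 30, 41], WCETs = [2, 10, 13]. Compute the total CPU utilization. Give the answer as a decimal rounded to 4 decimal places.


Compute individual utilizations (exact fractions):
  Task 1: C/T = 2/10 = 1/5 (approx. 0.2)
  Task 2: C/T = 10/30 = 1/3 (approx. 0.3333)
  Task 3: C/T = 13/41 (approx. 0.3171)
Total utilization U = 1/5 + 1/3 + 13/41 = 523/615
Rounded to 4 decimal places: U = 0.8504
RM (Liu & Layland) bound for 3 tasks = 0.779763; compare with U = 523/615 (approx. 0.850407)
bound < U <= 1, so the RM sufficient condition is not met (inconclusive; an exact test such as response-time analysis is needed).

0.8504


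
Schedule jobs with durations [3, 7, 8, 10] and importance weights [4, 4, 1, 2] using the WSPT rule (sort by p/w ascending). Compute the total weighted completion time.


Compute p/w ratios and sort ascending (WSPT): [(3, 4), (7, 4), (10, 2), (8, 1)]
Compute weighted completion times:
  Job (p=3,w=4): C=3, w*C=4*3=12
  Job (p=7,w=4): C=10, w*C=4*10=40
  Job (p=10,w=2): C=20, w*C=2*20=40
  Job (p=8,w=1): C=28, w*C=1*28=28
Total weighted completion time = 120

120


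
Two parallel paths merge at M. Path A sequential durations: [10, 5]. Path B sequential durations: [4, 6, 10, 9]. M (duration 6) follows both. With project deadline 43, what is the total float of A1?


Forward pass: ES(A1) = sum of predecessors on chain A = 0
EF = ES + duration = 0 + 10 = 10
Backward pass: LF(M) = deadline = 43; LS(M) = 43 - 6 = 37
LF(A1) = LS(M) - sum(successors on chain A) = 37 - 5 = 32
LS = LF - duration = 32 - 10 = 22
Total float = LS - ES = 22 - 0 = 22

22


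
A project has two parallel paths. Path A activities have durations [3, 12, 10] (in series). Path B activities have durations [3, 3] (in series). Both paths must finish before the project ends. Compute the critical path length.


Path A total = 3 + 12 + 10 = 25
Path B total = 3 + 3 = 6
Critical path = longest path = max(25, 6) = 25

25


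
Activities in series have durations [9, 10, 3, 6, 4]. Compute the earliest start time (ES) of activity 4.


Activity 4 starts after activities 1 through 3 complete.
Predecessor durations: [9, 10, 3]
ES = 9 + 10 + 3 = 22

22


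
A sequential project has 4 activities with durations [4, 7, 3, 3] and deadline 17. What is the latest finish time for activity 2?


LF(activity 2) = deadline - sum of successor durations
Successors: activities 3 through 4 with durations [3, 3]
Sum of successor durations = 6
LF = 17 - 6 = 11

11


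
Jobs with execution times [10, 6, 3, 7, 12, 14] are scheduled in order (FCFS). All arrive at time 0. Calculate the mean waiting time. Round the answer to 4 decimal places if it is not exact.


FCFS order (as given): [10, 6, 3, 7, 12, 14]
Waiting times:
  Job 1: wait = 0
  Job 2: wait = 10
  Job 3: wait = 16
  Job 4: wait = 19
  Job 5: wait = 26
  Job 6: wait = 38
Sum of waiting times = 109
Average waiting time = 109/6 = 18.1667

18.1667


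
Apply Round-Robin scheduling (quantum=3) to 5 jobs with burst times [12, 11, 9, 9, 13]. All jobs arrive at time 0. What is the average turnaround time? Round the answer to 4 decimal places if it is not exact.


Time quantum = 3
Execution trace:
  J1 runs 3 units, time = 3
  J2 runs 3 units, time = 6
  J3 runs 3 units, time = 9
  J4 runs 3 units, time = 12
  J5 runs 3 units, time = 15
  J1 runs 3 units, time = 18
  J2 runs 3 units, time = 21
  J3 runs 3 units, time = 24
  J4 runs 3 units, time = 27
  J5 runs 3 units, time = 30
  J1 runs 3 units, time = 33
  J2 runs 3 units, time = 36
  J3 runs 3 units, time = 39
  J4 runs 3 units, time = 42
  J5 runs 3 units, time = 45
  J1 runs 3 units, time = 48
  J2 runs 2 units, time = 50
  J5 runs 3 units, time = 53
  J5 runs 1 units, time = 54
Finish times: [48, 50, 39, 42, 54]
Average turnaround = 233/5 = 46.6

46.6


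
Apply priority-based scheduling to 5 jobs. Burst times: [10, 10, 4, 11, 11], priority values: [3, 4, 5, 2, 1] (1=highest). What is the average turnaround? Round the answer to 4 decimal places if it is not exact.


Sort by priority (ascending = highest first):
Order: [(1, 11), (2, 11), (3, 10), (4, 10), (5, 4)]
Completion times:
  Priority 1, burst=11, C=11
  Priority 2, burst=11, C=22
  Priority 3, burst=10, C=32
  Priority 4, burst=10, C=42
  Priority 5, burst=4, C=46
Average turnaround = 153/5 = 30.6

30.6


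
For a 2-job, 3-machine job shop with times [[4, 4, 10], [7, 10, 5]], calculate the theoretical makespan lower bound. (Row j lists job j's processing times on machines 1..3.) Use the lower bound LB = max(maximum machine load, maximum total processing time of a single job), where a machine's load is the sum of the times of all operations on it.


Machine loads:
  Machine 1: 4 + 7 = 11
  Machine 2: 4 + 10 = 14
  Machine 3: 10 + 5 = 15
Max machine load = 15
Job totals:
  Job 1: 18
  Job 2: 22
Max job total = 22
Lower bound = max(15, 22) = 22

22


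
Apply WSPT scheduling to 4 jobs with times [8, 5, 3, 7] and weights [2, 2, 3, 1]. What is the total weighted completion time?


Compute p/w ratios and sort ascending (WSPT): [(3, 3), (5, 2), (8, 2), (7, 1)]
Compute weighted completion times:
  Job (p=3,w=3): C=3, w*C=3*3=9
  Job (p=5,w=2): C=8, w*C=2*8=16
  Job (p=8,w=2): C=16, w*C=2*16=32
  Job (p=7,w=1): C=23, w*C=1*23=23
Total weighted completion time = 80

80


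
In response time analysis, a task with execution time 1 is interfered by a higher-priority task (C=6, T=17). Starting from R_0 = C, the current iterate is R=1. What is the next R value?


R_next = C + ceil(R_prev / T_hp) * C_hp
ceil(1 / 17) = ceil(0.0588) = 1
Interference = 1 * 6 = 6
R_next = 1 + 6 = 7

7


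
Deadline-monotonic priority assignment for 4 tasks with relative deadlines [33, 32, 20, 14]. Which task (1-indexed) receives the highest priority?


Sort tasks by relative deadline (ascending):
  Task 4: deadline = 14
  Task 3: deadline = 20
  Task 2: deadline = 32
  Task 1: deadline = 33
Priority order (highest first): [4, 3, 2, 1]
Highest priority task = 4

4


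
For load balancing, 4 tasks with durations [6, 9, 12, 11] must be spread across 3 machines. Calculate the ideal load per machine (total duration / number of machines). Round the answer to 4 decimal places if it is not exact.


Total processing time = 6 + 9 + 12 + 11 = 38
Number of machines = 3
Ideal balanced load = 38 / 3 = 12.6667

12.6667


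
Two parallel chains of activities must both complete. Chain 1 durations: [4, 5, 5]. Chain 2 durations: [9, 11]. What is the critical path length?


Path A total = 4 + 5 + 5 = 14
Path B total = 9 + 11 = 20
Critical path = longest path = max(14, 20) = 20

20


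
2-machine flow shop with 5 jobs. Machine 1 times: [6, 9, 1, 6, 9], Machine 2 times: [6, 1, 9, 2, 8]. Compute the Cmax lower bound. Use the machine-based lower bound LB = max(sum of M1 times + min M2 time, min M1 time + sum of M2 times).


LB1 = sum(M1 times) + min(M2 times) = 31 + 1 = 32
LB2 = min(M1 times) + sum(M2 times) = 1 + 26 = 27
Lower bound = max(LB1, LB2) = max(32, 27) = 32

32


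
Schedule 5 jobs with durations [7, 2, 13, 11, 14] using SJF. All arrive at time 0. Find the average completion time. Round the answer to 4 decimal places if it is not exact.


SJF order (ascending): [2, 7, 11, 13, 14]
Completion times:
  Job 1: burst=2, C=2
  Job 2: burst=7, C=9
  Job 3: burst=11, C=20
  Job 4: burst=13, C=33
  Job 5: burst=14, C=47
Average completion = 111/5 = 22.2

22.2


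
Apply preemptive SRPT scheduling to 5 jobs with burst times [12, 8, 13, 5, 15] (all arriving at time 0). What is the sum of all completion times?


Since all jobs arrive at t=0, SRPT equals SPT ordering.
SPT order: [5, 8, 12, 13, 15]
Completion times:
  Job 1: p=5, C=5
  Job 2: p=8, C=13
  Job 3: p=12, C=25
  Job 4: p=13, C=38
  Job 5: p=15, C=53
Total completion time = 5 + 13 + 25 + 38 + 53 = 134

134


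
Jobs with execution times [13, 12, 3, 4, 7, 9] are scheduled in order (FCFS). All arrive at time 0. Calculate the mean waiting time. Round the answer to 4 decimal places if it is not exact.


FCFS order (as given): [13, 12, 3, 4, 7, 9]
Waiting times:
  Job 1: wait = 0
  Job 2: wait = 13
  Job 3: wait = 25
  Job 4: wait = 28
  Job 5: wait = 32
  Job 6: wait = 39
Sum of waiting times = 137
Average waiting time = 137/6 = 22.8333

22.8333


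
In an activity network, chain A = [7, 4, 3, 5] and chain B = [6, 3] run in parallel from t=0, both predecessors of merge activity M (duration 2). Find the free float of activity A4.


ES(A4) = sum of predecessors on chain A = 14
EF(A4) = ES + duration = 14 + 5 = 19
Successor of A4 is M. ES(M) = max(sum(A), sum(B)) = max(19, 9) = 19
Free float = ES(successor) - EF(current) = 19 - 19 = 0

0


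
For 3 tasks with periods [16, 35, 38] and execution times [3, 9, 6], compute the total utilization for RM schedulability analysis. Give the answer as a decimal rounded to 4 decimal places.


Compute individual utilizations (exact fractions):
  Task 1: C/T = 3/16 (approx. 0.1875)
  Task 2: C/T = 9/35 (approx. 0.2571)
  Task 3: C/T = 6/38 = 3/19 (approx. 0.1579)
Total utilization U = 3/16 + 9/35 + 3/19 = 6411/10640
Rounded to 4 decimal places: U = 0.6025
RM (Liu & Layland) bound for 3 tasks = 0.779763; compare with U = 6411/10640 (approx. 0.602538)
U <= bound, so schedulable by RM sufficient condition.

0.6025


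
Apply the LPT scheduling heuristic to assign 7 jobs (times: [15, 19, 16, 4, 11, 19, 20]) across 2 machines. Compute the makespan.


Sort jobs in decreasing order (LPT): [20, 19, 19, 16, 15, 11, 4]
Assign each job to the least loaded machine:
  Machine 1: jobs [20, 16, 15], load = 51
  Machine 2: jobs [19, 19, 11, 4], load = 53
Makespan = max load = 53

53


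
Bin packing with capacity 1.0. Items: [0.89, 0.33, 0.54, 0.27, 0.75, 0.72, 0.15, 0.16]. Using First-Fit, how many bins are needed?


Place items sequentially using First-Fit:
  Item 0.89 -> new Bin 1
  Item 0.33 -> new Bin 2
  Item 0.54 -> Bin 2 (now 0.87)
  Item 0.27 -> new Bin 3
  Item 0.75 -> new Bin 4
  Item 0.72 -> Bin 3 (now 0.99)
  Item 0.15 -> Bin 4 (now 0.9)
  Item 0.16 -> new Bin 5
Total bins used = 5

5


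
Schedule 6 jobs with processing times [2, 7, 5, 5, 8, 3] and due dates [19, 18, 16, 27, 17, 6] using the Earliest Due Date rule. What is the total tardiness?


Sort by due date (EDD order): [(3, 6), (5, 16), (8, 17), (7, 18), (2, 19), (5, 27)]
Compute completion times and tardiness:
  Job 1: p=3, d=6, C=3, tardiness=max(0,3-6)=0
  Job 2: p=5, d=16, C=8, tardiness=max(0,8-16)=0
  Job 3: p=8, d=17, C=16, tardiness=max(0,16-17)=0
  Job 4: p=7, d=18, C=23, tardiness=max(0,23-18)=5
  Job 5: p=2, d=19, C=25, tardiness=max(0,25-19)=6
  Job 6: p=5, d=27, C=30, tardiness=max(0,30-27)=3
Total tardiness = 14

14


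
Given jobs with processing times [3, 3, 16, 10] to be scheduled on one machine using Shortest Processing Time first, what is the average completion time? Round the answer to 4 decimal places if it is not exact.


Sort jobs by processing time (SPT order): [3, 3, 10, 16]
Compute completion times sequentially:
  Job 1: processing = 3, completes at 3
  Job 2: processing = 3, completes at 6
  Job 3: processing = 10, completes at 16
  Job 4: processing = 16, completes at 32
Sum of completion times = 57
Average completion time = 57/4 = 14.25

14.25


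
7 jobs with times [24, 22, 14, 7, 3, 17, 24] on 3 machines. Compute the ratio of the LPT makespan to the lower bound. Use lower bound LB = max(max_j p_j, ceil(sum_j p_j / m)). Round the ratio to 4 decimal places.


LPT order: [24, 24, 22, 17, 14, 7, 3]
Machine loads after assignment: [38, 34, 39]
LPT makespan = 39
Lower bound = max(max_job, ceil(total/3)) = max(24, 37) = 37
Ratio = 39 / 37 = 1.0541

1.0541


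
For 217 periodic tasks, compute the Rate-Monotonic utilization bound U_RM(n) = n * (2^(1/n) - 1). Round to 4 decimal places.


Compute 2^(1/217) = 1.0031993336
Subtract 1: 1.0031993336 - 1 = 0.0031993336
Multiply by n: 217 * 0.0031993336 = 0.6942553912
Round to 4 dp: 0.6943

0.6943


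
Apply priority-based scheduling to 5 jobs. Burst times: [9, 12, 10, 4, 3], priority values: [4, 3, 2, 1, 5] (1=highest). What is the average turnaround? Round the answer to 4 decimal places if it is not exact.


Sort by priority (ascending = highest first):
Order: [(1, 4), (2, 10), (3, 12), (4, 9), (5, 3)]
Completion times:
  Priority 1, burst=4, C=4
  Priority 2, burst=10, C=14
  Priority 3, burst=12, C=26
  Priority 4, burst=9, C=35
  Priority 5, burst=3, C=38
Average turnaround = 117/5 = 23.4

23.4
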